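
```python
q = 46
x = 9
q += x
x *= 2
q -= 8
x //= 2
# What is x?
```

Answer: 9

Derivation:
Trace (tracking x):
q = 46  # -> q = 46
x = 9  # -> x = 9
q += x  # -> q = 55
x *= 2  # -> x = 18
q -= 8  # -> q = 47
x //= 2  # -> x = 9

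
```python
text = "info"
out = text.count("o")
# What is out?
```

Answer: 1

Derivation:
Trace (tracking out):
text = 'info'  # -> text = 'info'
out = text.count('o')  # -> out = 1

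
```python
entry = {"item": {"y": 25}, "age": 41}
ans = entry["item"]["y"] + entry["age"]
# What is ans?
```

Trace (tracking ans):
entry = {'item': {'y': 25}, 'age': 41}  # -> entry = {'item': {'y': 25}, 'age': 41}
ans = entry['item']['y'] + entry['age']  # -> ans = 66

Answer: 66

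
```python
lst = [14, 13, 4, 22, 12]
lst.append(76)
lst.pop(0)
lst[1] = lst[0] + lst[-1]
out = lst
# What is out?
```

Answer: [13, 89, 22, 12, 76]

Derivation:
Trace (tracking out):
lst = [14, 13, 4, 22, 12]  # -> lst = [14, 13, 4, 22, 12]
lst.append(76)  # -> lst = [14, 13, 4, 22, 12, 76]
lst.pop(0)  # -> lst = [13, 4, 22, 12, 76]
lst[1] = lst[0] + lst[-1]  # -> lst = [13, 89, 22, 12, 76]
out = lst  # -> out = [13, 89, 22, 12, 76]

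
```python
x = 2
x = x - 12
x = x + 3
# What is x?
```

Trace (tracking x):
x = 2  # -> x = 2
x = x - 12  # -> x = -10
x = x + 3  # -> x = -7

Answer: -7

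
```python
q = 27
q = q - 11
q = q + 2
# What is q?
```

Answer: 18

Derivation:
Trace (tracking q):
q = 27  # -> q = 27
q = q - 11  # -> q = 16
q = q + 2  # -> q = 18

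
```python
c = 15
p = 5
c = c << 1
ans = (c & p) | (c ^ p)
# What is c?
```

Trace (tracking c):
c = 15  # -> c = 15
p = 5  # -> p = 5
c = c << 1  # -> c = 30
ans = c & p | c ^ p  # -> ans = 31

Answer: 30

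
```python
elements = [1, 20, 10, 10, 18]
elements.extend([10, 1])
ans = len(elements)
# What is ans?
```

Trace (tracking ans):
elements = [1, 20, 10, 10, 18]  # -> elements = [1, 20, 10, 10, 18]
elements.extend([10, 1])  # -> elements = [1, 20, 10, 10, 18, 10, 1]
ans = len(elements)  # -> ans = 7

Answer: 7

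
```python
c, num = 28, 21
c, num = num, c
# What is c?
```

Answer: 21

Derivation:
Trace (tracking c):
c, num = (28, 21)  # -> c = 28, num = 21
c, num = (num, c)  # -> c = 21, num = 28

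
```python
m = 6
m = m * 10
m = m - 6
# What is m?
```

Answer: 54

Derivation:
Trace (tracking m):
m = 6  # -> m = 6
m = m * 10  # -> m = 60
m = m - 6  # -> m = 54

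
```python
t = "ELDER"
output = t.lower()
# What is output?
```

Trace (tracking output):
t = 'ELDER'  # -> t = 'ELDER'
output = t.lower()  # -> output = 'elder'

Answer: 'elder'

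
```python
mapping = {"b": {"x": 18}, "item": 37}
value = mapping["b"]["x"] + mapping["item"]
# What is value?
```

Trace (tracking value):
mapping = {'b': {'x': 18}, 'item': 37}  # -> mapping = {'b': {'x': 18}, 'item': 37}
value = mapping['b']['x'] + mapping['item']  # -> value = 55

Answer: 55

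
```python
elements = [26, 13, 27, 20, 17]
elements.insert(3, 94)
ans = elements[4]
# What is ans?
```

Answer: 20

Derivation:
Trace (tracking ans):
elements = [26, 13, 27, 20, 17]  # -> elements = [26, 13, 27, 20, 17]
elements.insert(3, 94)  # -> elements = [26, 13, 27, 94, 20, 17]
ans = elements[4]  # -> ans = 20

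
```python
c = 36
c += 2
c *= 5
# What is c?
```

Trace (tracking c):
c = 36  # -> c = 36
c += 2  # -> c = 38
c *= 5  # -> c = 190

Answer: 190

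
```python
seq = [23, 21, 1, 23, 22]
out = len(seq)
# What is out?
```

Trace (tracking out):
seq = [23, 21, 1, 23, 22]  # -> seq = [23, 21, 1, 23, 22]
out = len(seq)  # -> out = 5

Answer: 5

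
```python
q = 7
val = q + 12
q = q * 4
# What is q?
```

Trace (tracking q):
q = 7  # -> q = 7
val = q + 12  # -> val = 19
q = q * 4  # -> q = 28

Answer: 28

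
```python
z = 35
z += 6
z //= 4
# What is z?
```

Trace (tracking z):
z = 35  # -> z = 35
z += 6  # -> z = 41
z //= 4  # -> z = 10

Answer: 10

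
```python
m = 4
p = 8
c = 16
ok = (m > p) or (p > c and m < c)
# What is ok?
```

Answer: False

Derivation:
Trace (tracking ok):
m = 4  # -> m = 4
p = 8  # -> p = 8
c = 16  # -> c = 16
ok = m > p or (p > c and m < c)  # -> ok = False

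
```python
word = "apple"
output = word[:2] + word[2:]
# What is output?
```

Trace (tracking output):
word = 'apple'  # -> word = 'apple'
output = word[:2] + word[2:]  # -> output = 'apple'

Answer: 'apple'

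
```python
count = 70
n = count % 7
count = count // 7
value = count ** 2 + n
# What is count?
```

Answer: 10

Derivation:
Trace (tracking count):
count = 70  # -> count = 70
n = count % 7  # -> n = 0
count = count // 7  # -> count = 10
value = count ** 2 + n  # -> value = 100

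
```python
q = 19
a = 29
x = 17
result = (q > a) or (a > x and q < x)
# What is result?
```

Trace (tracking result):
q = 19  # -> q = 19
a = 29  # -> a = 29
x = 17  # -> x = 17
result = q > a or (a > x and q < x)  # -> result = False

Answer: False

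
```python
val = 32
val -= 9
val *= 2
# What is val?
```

Trace (tracking val):
val = 32  # -> val = 32
val -= 9  # -> val = 23
val *= 2  # -> val = 46

Answer: 46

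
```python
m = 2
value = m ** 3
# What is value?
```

Trace (tracking value):
m = 2  # -> m = 2
value = m ** 3  # -> value = 8

Answer: 8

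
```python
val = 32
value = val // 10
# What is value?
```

Answer: 3

Derivation:
Trace (tracking value):
val = 32  # -> val = 32
value = val // 10  # -> value = 3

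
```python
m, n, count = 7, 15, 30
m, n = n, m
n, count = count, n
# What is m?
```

Trace (tracking m):
m, n, count = (7, 15, 30)  # -> m = 7, n = 15, count = 30
m, n = (n, m)  # -> m = 15, n = 7
n, count = (count, n)  # -> n = 30, count = 7

Answer: 15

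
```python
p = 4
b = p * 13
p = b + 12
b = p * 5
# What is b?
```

Answer: 320

Derivation:
Trace (tracking b):
p = 4  # -> p = 4
b = p * 13  # -> b = 52
p = b + 12  # -> p = 64
b = p * 5  # -> b = 320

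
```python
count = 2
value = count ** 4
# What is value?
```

Trace (tracking value):
count = 2  # -> count = 2
value = count ** 4  # -> value = 16

Answer: 16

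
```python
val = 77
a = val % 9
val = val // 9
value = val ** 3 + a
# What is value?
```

Answer: 517

Derivation:
Trace (tracking value):
val = 77  # -> val = 77
a = val % 9  # -> a = 5
val = val // 9  # -> val = 8
value = val ** 3 + a  # -> value = 517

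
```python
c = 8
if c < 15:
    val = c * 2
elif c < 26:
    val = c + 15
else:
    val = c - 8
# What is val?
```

Answer: 16

Derivation:
Trace (tracking val):
c = 8  # -> c = 8
if c < 15:  # condition is True
    val = c * 2  # -> val = 16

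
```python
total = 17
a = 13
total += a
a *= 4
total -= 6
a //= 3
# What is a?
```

Trace (tracking a):
total = 17  # -> total = 17
a = 13  # -> a = 13
total += a  # -> total = 30
a *= 4  # -> a = 52
total -= 6  # -> total = 24
a //= 3  # -> a = 17

Answer: 17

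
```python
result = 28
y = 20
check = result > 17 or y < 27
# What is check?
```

Trace (tracking check):
result = 28  # -> result = 28
y = 20  # -> y = 20
check = result > 17 or y < 27  # -> check = True

Answer: True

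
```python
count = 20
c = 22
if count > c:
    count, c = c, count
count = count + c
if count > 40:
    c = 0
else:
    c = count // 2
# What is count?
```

Answer: 42

Derivation:
Trace (tracking count):
count = 20  # -> count = 20
c = 22  # -> c = 22
if count > c:  # condition is False
count = count + c  # -> count = 42
if count > 40:  # condition is True
    c = 0  # -> c = 0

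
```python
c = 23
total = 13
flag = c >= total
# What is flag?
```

Answer: True

Derivation:
Trace (tracking flag):
c = 23  # -> c = 23
total = 13  # -> total = 13
flag = c >= total  # -> flag = True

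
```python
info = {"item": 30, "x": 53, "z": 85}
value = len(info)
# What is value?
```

Trace (tracking value):
info = {'item': 30, 'x': 53, 'z': 85}  # -> info = {'item': 30, 'x': 53, 'z': 85}
value = len(info)  # -> value = 3

Answer: 3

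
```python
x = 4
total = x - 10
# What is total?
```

Answer: -6

Derivation:
Trace (tracking total):
x = 4  # -> x = 4
total = x - 10  # -> total = -6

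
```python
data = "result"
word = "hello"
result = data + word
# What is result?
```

Trace (tracking result):
data = 'result'  # -> data = 'result'
word = 'hello'  # -> word = 'hello'
result = data + word  # -> result = 'resulthello'

Answer: 'resulthello'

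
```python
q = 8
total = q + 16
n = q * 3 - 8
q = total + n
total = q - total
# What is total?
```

Trace (tracking total):
q = 8  # -> q = 8
total = q + 16  # -> total = 24
n = q * 3 - 8  # -> n = 16
q = total + n  # -> q = 40
total = q - total  # -> total = 16

Answer: 16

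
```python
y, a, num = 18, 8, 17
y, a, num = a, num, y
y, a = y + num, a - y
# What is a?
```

Trace (tracking a):
y, a, num = (18, 8, 17)  # -> y = 18, a = 8, num = 17
y, a, num = (a, num, y)  # -> y = 8, a = 17, num = 18
y, a = (y + num, a - y)  # -> y = 26, a = 9

Answer: 9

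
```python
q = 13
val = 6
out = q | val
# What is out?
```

Trace (tracking out):
q = 13  # -> q = 13
val = 6  # -> val = 6
out = q | val  # -> out = 15

Answer: 15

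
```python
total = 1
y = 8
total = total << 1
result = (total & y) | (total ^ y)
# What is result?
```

Answer: 10

Derivation:
Trace (tracking result):
total = 1  # -> total = 1
y = 8  # -> y = 8
total = total << 1  # -> total = 2
result = total & y | total ^ y  # -> result = 10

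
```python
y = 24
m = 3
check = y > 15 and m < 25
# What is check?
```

Answer: True

Derivation:
Trace (tracking check):
y = 24  # -> y = 24
m = 3  # -> m = 3
check = y > 15 and m < 25  # -> check = True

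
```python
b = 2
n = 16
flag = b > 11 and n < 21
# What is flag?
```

Trace (tracking flag):
b = 2  # -> b = 2
n = 16  # -> n = 16
flag = b > 11 and n < 21  # -> flag = False

Answer: False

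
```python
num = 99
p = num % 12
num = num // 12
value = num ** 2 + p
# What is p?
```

Trace (tracking p):
num = 99  # -> num = 99
p = num % 12  # -> p = 3
num = num // 12  # -> num = 8
value = num ** 2 + p  # -> value = 67

Answer: 3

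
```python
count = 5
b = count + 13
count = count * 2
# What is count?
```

Answer: 10

Derivation:
Trace (tracking count):
count = 5  # -> count = 5
b = count + 13  # -> b = 18
count = count * 2  # -> count = 10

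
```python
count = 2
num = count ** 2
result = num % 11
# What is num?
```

Trace (tracking num):
count = 2  # -> count = 2
num = count ** 2  # -> num = 4
result = num % 11  # -> result = 4

Answer: 4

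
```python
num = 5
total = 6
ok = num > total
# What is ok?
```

Answer: False

Derivation:
Trace (tracking ok):
num = 5  # -> num = 5
total = 6  # -> total = 6
ok = num > total  # -> ok = False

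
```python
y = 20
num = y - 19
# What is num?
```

Trace (tracking num):
y = 20  # -> y = 20
num = y - 19  # -> num = 1

Answer: 1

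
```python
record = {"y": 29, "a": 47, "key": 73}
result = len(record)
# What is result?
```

Answer: 3

Derivation:
Trace (tracking result):
record = {'y': 29, 'a': 47, 'key': 73}  # -> record = {'y': 29, 'a': 47, 'key': 73}
result = len(record)  # -> result = 3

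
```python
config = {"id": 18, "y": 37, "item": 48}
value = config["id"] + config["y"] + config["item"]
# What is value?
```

Answer: 103

Derivation:
Trace (tracking value):
config = {'id': 18, 'y': 37, 'item': 48}  # -> config = {'id': 18, 'y': 37, 'item': 48}
value = config['id'] + config['y'] + config['item']  # -> value = 103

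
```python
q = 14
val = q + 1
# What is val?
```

Trace (tracking val):
q = 14  # -> q = 14
val = q + 1  # -> val = 15

Answer: 15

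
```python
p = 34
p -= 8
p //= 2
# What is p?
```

Answer: 13

Derivation:
Trace (tracking p):
p = 34  # -> p = 34
p -= 8  # -> p = 26
p //= 2  # -> p = 13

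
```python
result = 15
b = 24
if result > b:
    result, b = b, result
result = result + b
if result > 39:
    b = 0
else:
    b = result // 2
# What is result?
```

Trace (tracking result):
result = 15  # -> result = 15
b = 24  # -> b = 24
if result > b:  # condition is False
result = result + b  # -> result = 39
if result > 39:  # condition is False
else:
    b = result // 2  # -> b = 19

Answer: 39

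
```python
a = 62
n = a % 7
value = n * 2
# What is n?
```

Trace (tracking n):
a = 62  # -> a = 62
n = a % 7  # -> n = 6
value = n * 2  # -> value = 12

Answer: 6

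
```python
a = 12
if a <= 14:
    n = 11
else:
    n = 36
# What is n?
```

Trace (tracking n):
a = 12  # -> a = 12
if a <= 14:  # condition is True
    n = 11  # -> n = 11

Answer: 11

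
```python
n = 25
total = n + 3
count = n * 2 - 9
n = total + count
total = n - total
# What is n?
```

Answer: 69

Derivation:
Trace (tracking n):
n = 25  # -> n = 25
total = n + 3  # -> total = 28
count = n * 2 - 9  # -> count = 41
n = total + count  # -> n = 69
total = n - total  # -> total = 41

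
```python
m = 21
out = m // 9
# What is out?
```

Trace (tracking out):
m = 21  # -> m = 21
out = m // 9  # -> out = 2

Answer: 2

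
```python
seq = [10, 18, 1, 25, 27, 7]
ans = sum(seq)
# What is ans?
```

Answer: 88

Derivation:
Trace (tracking ans):
seq = [10, 18, 1, 25, 27, 7]  # -> seq = [10, 18, 1, 25, 27, 7]
ans = sum(seq)  # -> ans = 88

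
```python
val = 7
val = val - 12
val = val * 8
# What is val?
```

Answer: -40

Derivation:
Trace (tracking val):
val = 7  # -> val = 7
val = val - 12  # -> val = -5
val = val * 8  # -> val = -40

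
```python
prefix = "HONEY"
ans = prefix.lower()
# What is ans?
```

Answer: 'honey'

Derivation:
Trace (tracking ans):
prefix = 'HONEY'  # -> prefix = 'HONEY'
ans = prefix.lower()  # -> ans = 'honey'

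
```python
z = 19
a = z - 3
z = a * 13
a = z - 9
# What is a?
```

Answer: 199

Derivation:
Trace (tracking a):
z = 19  # -> z = 19
a = z - 3  # -> a = 16
z = a * 13  # -> z = 208
a = z - 9  # -> a = 199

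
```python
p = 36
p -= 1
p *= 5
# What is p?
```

Answer: 175

Derivation:
Trace (tracking p):
p = 36  # -> p = 36
p -= 1  # -> p = 35
p *= 5  # -> p = 175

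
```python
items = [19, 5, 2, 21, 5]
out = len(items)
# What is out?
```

Trace (tracking out):
items = [19, 5, 2, 21, 5]  # -> items = [19, 5, 2, 21, 5]
out = len(items)  # -> out = 5

Answer: 5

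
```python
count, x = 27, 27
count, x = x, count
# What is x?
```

Answer: 27

Derivation:
Trace (tracking x):
count, x = (27, 27)  # -> count = 27, x = 27
count, x = (x, count)  # -> count = 27, x = 27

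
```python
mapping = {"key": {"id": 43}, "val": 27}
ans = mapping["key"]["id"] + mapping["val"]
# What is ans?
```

Trace (tracking ans):
mapping = {'key': {'id': 43}, 'val': 27}  # -> mapping = {'key': {'id': 43}, 'val': 27}
ans = mapping['key']['id'] + mapping['val']  # -> ans = 70

Answer: 70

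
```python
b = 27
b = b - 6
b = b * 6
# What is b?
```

Trace (tracking b):
b = 27  # -> b = 27
b = b - 6  # -> b = 21
b = b * 6  # -> b = 126

Answer: 126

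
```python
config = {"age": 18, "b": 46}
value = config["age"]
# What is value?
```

Answer: 18

Derivation:
Trace (tracking value):
config = {'age': 18, 'b': 46}  # -> config = {'age': 18, 'b': 46}
value = config['age']  # -> value = 18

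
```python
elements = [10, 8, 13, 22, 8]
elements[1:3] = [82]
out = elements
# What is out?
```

Answer: [10, 82, 22, 8]

Derivation:
Trace (tracking out):
elements = [10, 8, 13, 22, 8]  # -> elements = [10, 8, 13, 22, 8]
elements[1:3] = [82]  # -> elements = [10, 82, 22, 8]
out = elements  # -> out = [10, 82, 22, 8]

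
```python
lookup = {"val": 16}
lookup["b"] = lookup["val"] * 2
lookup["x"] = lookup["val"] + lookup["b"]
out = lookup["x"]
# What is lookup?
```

Trace (tracking lookup):
lookup = {'val': 16}  # -> lookup = {'val': 16}
lookup['b'] = lookup['val'] * 2  # -> lookup = {'val': 16, 'b': 32}
lookup['x'] = lookup['val'] + lookup['b']  # -> lookup = {'val': 16, 'b': 32, 'x': 48}
out = lookup['x']  # -> out = 48

Answer: {'val': 16, 'b': 32, 'x': 48}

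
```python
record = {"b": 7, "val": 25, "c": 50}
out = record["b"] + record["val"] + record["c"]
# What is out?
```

Trace (tracking out):
record = {'b': 7, 'val': 25, 'c': 50}  # -> record = {'b': 7, 'val': 25, 'c': 50}
out = record['b'] + record['val'] + record['c']  # -> out = 82

Answer: 82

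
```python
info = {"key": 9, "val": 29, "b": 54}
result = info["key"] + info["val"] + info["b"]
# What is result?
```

Trace (tracking result):
info = {'key': 9, 'val': 29, 'b': 54}  # -> info = {'key': 9, 'val': 29, 'b': 54}
result = info['key'] + info['val'] + info['b']  # -> result = 92

Answer: 92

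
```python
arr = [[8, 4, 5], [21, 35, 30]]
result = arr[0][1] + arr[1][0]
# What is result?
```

Trace (tracking result):
arr = [[8, 4, 5], [21, 35, 30]]  # -> arr = [[8, 4, 5], [21, 35, 30]]
result = arr[0][1] + arr[1][0]  # -> result = 25

Answer: 25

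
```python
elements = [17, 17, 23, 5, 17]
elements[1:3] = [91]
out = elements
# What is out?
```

Trace (tracking out):
elements = [17, 17, 23, 5, 17]  # -> elements = [17, 17, 23, 5, 17]
elements[1:3] = [91]  # -> elements = [17, 91, 5, 17]
out = elements  # -> out = [17, 91, 5, 17]

Answer: [17, 91, 5, 17]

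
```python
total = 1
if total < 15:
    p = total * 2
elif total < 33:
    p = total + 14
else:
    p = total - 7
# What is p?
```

Answer: 2

Derivation:
Trace (tracking p):
total = 1  # -> total = 1
if total < 15:  # condition is True
    p = total * 2  # -> p = 2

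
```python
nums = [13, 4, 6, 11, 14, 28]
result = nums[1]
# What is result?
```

Trace (tracking result):
nums = [13, 4, 6, 11, 14, 28]  # -> nums = [13, 4, 6, 11, 14, 28]
result = nums[1]  # -> result = 4

Answer: 4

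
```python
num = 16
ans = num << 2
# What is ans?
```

Trace (tracking ans):
num = 16  # -> num = 16
ans = num << 2  # -> ans = 64

Answer: 64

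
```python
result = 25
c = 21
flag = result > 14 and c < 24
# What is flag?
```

Answer: True

Derivation:
Trace (tracking flag):
result = 25  # -> result = 25
c = 21  # -> c = 21
flag = result > 14 and c < 24  # -> flag = True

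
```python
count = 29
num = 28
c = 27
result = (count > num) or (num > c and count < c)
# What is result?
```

Trace (tracking result):
count = 29  # -> count = 29
num = 28  # -> num = 28
c = 27  # -> c = 27
result = count > num or (num > c and count < c)  # -> result = True

Answer: True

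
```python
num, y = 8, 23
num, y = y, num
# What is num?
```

Trace (tracking num):
num, y = (8, 23)  # -> num = 8, y = 23
num, y = (y, num)  # -> num = 23, y = 8

Answer: 23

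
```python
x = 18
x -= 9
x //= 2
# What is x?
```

Trace (tracking x):
x = 18  # -> x = 18
x -= 9  # -> x = 9
x //= 2  # -> x = 4

Answer: 4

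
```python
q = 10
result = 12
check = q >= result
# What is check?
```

Trace (tracking check):
q = 10  # -> q = 10
result = 12  # -> result = 12
check = q >= result  # -> check = False

Answer: False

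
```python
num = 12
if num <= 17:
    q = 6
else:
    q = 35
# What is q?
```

Trace (tracking q):
num = 12  # -> num = 12
if num <= 17:  # condition is True
    q = 6  # -> q = 6

Answer: 6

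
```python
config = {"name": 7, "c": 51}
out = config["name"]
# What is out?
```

Answer: 7

Derivation:
Trace (tracking out):
config = {'name': 7, 'c': 51}  # -> config = {'name': 7, 'c': 51}
out = config['name']  # -> out = 7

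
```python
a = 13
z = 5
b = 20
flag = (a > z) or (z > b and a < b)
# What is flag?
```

Trace (tracking flag):
a = 13  # -> a = 13
z = 5  # -> z = 5
b = 20  # -> b = 20
flag = a > z or (z > b and a < b)  # -> flag = True

Answer: True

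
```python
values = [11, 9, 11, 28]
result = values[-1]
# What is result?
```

Trace (tracking result):
values = [11, 9, 11, 28]  # -> values = [11, 9, 11, 28]
result = values[-1]  # -> result = 28

Answer: 28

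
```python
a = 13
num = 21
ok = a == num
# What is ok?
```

Trace (tracking ok):
a = 13  # -> a = 13
num = 21  # -> num = 21
ok = a == num  # -> ok = False

Answer: False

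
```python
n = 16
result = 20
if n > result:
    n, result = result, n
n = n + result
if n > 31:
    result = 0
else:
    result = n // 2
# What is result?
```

Answer: 0

Derivation:
Trace (tracking result):
n = 16  # -> n = 16
result = 20  # -> result = 20
if n > result:  # condition is False
n = n + result  # -> n = 36
if n > 31:  # condition is True
    result = 0  # -> result = 0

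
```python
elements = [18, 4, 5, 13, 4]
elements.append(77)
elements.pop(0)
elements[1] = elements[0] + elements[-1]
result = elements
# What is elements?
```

Answer: [4, 81, 13, 4, 77]

Derivation:
Trace (tracking elements):
elements = [18, 4, 5, 13, 4]  # -> elements = [18, 4, 5, 13, 4]
elements.append(77)  # -> elements = [18, 4, 5, 13, 4, 77]
elements.pop(0)  # -> elements = [4, 5, 13, 4, 77]
elements[1] = elements[0] + elements[-1]  # -> elements = [4, 81, 13, 4, 77]
result = elements  # -> result = [4, 81, 13, 4, 77]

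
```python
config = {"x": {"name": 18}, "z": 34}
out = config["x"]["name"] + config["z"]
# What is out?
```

Trace (tracking out):
config = {'x': {'name': 18}, 'z': 34}  # -> config = {'x': {'name': 18}, 'z': 34}
out = config['x']['name'] + config['z']  # -> out = 52

Answer: 52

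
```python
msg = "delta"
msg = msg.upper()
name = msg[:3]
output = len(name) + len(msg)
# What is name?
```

Answer: 'DEL'

Derivation:
Trace (tracking name):
msg = 'delta'  # -> msg = 'delta'
msg = msg.upper()  # -> msg = 'DELTA'
name = msg[:3]  # -> name = 'DEL'
output = len(name) + len(msg)  # -> output = 8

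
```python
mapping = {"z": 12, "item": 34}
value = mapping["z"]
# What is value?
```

Answer: 12

Derivation:
Trace (tracking value):
mapping = {'z': 12, 'item': 34}  # -> mapping = {'z': 12, 'item': 34}
value = mapping['z']  # -> value = 12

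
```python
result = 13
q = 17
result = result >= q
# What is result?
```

Answer: False

Derivation:
Trace (tracking result):
result = 13  # -> result = 13
q = 17  # -> q = 17
result = result >= q  # -> result = False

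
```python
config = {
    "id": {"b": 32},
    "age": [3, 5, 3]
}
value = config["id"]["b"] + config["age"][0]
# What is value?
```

Answer: 35

Derivation:
Trace (tracking value):
config = {'id': {'b': 32}, 'age': [3, 5, 3]}  # -> config = {'id': {'b': 32}, 'age': [3, 5, 3]}
value = config['id']['b'] + config['age'][0]  # -> value = 35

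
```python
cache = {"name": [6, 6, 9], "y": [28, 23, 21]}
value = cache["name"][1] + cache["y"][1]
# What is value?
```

Trace (tracking value):
cache = {'name': [6, 6, 9], 'y': [28, 23, 21]}  # -> cache = {'name': [6, 6, 9], 'y': [28, 23, 21]}
value = cache['name'][1] + cache['y'][1]  # -> value = 29

Answer: 29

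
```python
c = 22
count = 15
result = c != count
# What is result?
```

Trace (tracking result):
c = 22  # -> c = 22
count = 15  # -> count = 15
result = c != count  # -> result = True

Answer: True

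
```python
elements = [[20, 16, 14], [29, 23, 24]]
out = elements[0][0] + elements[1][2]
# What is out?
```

Answer: 44

Derivation:
Trace (tracking out):
elements = [[20, 16, 14], [29, 23, 24]]  # -> elements = [[20, 16, 14], [29, 23, 24]]
out = elements[0][0] + elements[1][2]  # -> out = 44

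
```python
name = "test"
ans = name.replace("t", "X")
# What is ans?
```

Trace (tracking ans):
name = 'test'  # -> name = 'test'
ans = name.replace('t', 'X')  # -> ans = 'XesX'

Answer: 'XesX'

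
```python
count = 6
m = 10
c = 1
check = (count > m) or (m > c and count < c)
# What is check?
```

Answer: False

Derivation:
Trace (tracking check):
count = 6  # -> count = 6
m = 10  # -> m = 10
c = 1  # -> c = 1
check = count > m or (m > c and count < c)  # -> check = False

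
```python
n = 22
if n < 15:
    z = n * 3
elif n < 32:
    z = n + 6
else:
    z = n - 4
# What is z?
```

Answer: 28

Derivation:
Trace (tracking z):
n = 22  # -> n = 22
if n < 15:  # condition is False
elif n < 32:  # condition is True
    z = n + 6  # -> z = 28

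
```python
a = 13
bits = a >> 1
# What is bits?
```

Answer: 6

Derivation:
Trace (tracking bits):
a = 13  # -> a = 13
bits = a >> 1  # -> bits = 6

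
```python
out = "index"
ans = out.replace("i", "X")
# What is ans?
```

Trace (tracking ans):
out = 'index'  # -> out = 'index'
ans = out.replace('i', 'X')  # -> ans = 'Xndex'

Answer: 'Xndex'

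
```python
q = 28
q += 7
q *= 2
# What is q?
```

Answer: 70

Derivation:
Trace (tracking q):
q = 28  # -> q = 28
q += 7  # -> q = 35
q *= 2  # -> q = 70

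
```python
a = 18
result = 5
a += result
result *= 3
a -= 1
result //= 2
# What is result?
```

Answer: 7

Derivation:
Trace (tracking result):
a = 18  # -> a = 18
result = 5  # -> result = 5
a += result  # -> a = 23
result *= 3  # -> result = 15
a -= 1  # -> a = 22
result //= 2  # -> result = 7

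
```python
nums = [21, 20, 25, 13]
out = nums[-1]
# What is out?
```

Trace (tracking out):
nums = [21, 20, 25, 13]  # -> nums = [21, 20, 25, 13]
out = nums[-1]  # -> out = 13

Answer: 13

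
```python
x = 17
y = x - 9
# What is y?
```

Answer: 8

Derivation:
Trace (tracking y):
x = 17  # -> x = 17
y = x - 9  # -> y = 8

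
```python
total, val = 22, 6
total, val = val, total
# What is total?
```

Answer: 6

Derivation:
Trace (tracking total):
total, val = (22, 6)  # -> total = 22, val = 6
total, val = (val, total)  # -> total = 6, val = 22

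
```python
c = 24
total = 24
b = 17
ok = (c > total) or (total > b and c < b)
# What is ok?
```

Answer: False

Derivation:
Trace (tracking ok):
c = 24  # -> c = 24
total = 24  # -> total = 24
b = 17  # -> b = 17
ok = c > total or (total > b and c < b)  # -> ok = False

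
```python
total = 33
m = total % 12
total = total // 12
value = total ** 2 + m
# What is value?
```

Answer: 13

Derivation:
Trace (tracking value):
total = 33  # -> total = 33
m = total % 12  # -> m = 9
total = total // 12  # -> total = 2
value = total ** 2 + m  # -> value = 13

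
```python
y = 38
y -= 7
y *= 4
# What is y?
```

Trace (tracking y):
y = 38  # -> y = 38
y -= 7  # -> y = 31
y *= 4  # -> y = 124

Answer: 124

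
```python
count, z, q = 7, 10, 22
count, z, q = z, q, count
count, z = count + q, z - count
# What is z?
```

Trace (tracking z):
count, z, q = (7, 10, 22)  # -> count = 7, z = 10, q = 22
count, z, q = (z, q, count)  # -> count = 10, z = 22, q = 7
count, z = (count + q, z - count)  # -> count = 17, z = 12

Answer: 12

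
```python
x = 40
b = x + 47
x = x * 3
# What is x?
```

Trace (tracking x):
x = 40  # -> x = 40
b = x + 47  # -> b = 87
x = x * 3  # -> x = 120

Answer: 120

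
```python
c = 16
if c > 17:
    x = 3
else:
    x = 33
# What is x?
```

Answer: 33

Derivation:
Trace (tracking x):
c = 16  # -> c = 16
if c > 17:  # condition is False
else:
    x = 33  # -> x = 33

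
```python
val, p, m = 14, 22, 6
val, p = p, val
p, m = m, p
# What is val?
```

Answer: 22

Derivation:
Trace (tracking val):
val, p, m = (14, 22, 6)  # -> val = 14, p = 22, m = 6
val, p = (p, val)  # -> val = 22, p = 14
p, m = (m, p)  # -> p = 6, m = 14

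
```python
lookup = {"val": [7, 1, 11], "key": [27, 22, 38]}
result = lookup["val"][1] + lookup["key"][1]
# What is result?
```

Answer: 23

Derivation:
Trace (tracking result):
lookup = {'val': [7, 1, 11], 'key': [27, 22, 38]}  # -> lookup = {'val': [7, 1, 11], 'key': [27, 22, 38]}
result = lookup['val'][1] + lookup['key'][1]  # -> result = 23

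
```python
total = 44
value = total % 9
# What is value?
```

Answer: 8

Derivation:
Trace (tracking value):
total = 44  # -> total = 44
value = total % 9  # -> value = 8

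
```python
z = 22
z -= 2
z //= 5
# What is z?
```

Trace (tracking z):
z = 22  # -> z = 22
z -= 2  # -> z = 20
z //= 5  # -> z = 4

Answer: 4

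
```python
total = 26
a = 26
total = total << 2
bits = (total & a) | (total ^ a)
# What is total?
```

Trace (tracking total):
total = 26  # -> total = 26
a = 26  # -> a = 26
total = total << 2  # -> total = 104
bits = total & a | total ^ a  # -> bits = 122

Answer: 104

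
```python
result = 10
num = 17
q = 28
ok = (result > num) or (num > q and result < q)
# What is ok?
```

Answer: False

Derivation:
Trace (tracking ok):
result = 10  # -> result = 10
num = 17  # -> num = 17
q = 28  # -> q = 28
ok = result > num or (num > q and result < q)  # -> ok = False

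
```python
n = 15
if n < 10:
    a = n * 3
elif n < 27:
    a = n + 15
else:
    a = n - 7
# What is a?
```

Answer: 30

Derivation:
Trace (tracking a):
n = 15  # -> n = 15
if n < 10:  # condition is False
elif n < 27:  # condition is True
    a = n + 15  # -> a = 30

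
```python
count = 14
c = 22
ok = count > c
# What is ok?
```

Trace (tracking ok):
count = 14  # -> count = 14
c = 22  # -> c = 22
ok = count > c  # -> ok = False

Answer: False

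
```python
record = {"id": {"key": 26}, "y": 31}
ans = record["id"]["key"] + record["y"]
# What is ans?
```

Trace (tracking ans):
record = {'id': {'key': 26}, 'y': 31}  # -> record = {'id': {'key': 26}, 'y': 31}
ans = record['id']['key'] + record['y']  # -> ans = 57

Answer: 57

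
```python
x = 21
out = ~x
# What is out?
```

Trace (tracking out):
x = 21  # -> x = 21
out = ~x  # -> out = -22

Answer: -22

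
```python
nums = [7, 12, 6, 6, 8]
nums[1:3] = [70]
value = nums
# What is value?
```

Trace (tracking value):
nums = [7, 12, 6, 6, 8]  # -> nums = [7, 12, 6, 6, 8]
nums[1:3] = [70]  # -> nums = [7, 70, 6, 8]
value = nums  # -> value = [7, 70, 6, 8]

Answer: [7, 70, 6, 8]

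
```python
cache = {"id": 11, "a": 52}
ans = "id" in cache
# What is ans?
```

Answer: True

Derivation:
Trace (tracking ans):
cache = {'id': 11, 'a': 52}  # -> cache = {'id': 11, 'a': 52}
ans = 'id' in cache  # -> ans = True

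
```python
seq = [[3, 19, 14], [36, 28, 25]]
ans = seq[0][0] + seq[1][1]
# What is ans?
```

Answer: 31

Derivation:
Trace (tracking ans):
seq = [[3, 19, 14], [36, 28, 25]]  # -> seq = [[3, 19, 14], [36, 28, 25]]
ans = seq[0][0] + seq[1][1]  # -> ans = 31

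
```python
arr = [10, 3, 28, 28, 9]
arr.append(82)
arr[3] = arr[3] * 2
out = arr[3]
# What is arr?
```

Answer: [10, 3, 28, 56, 9, 82]

Derivation:
Trace (tracking arr):
arr = [10, 3, 28, 28, 9]  # -> arr = [10, 3, 28, 28, 9]
arr.append(82)  # -> arr = [10, 3, 28, 28, 9, 82]
arr[3] = arr[3] * 2  # -> arr = [10, 3, 28, 56, 9, 82]
out = arr[3]  # -> out = 56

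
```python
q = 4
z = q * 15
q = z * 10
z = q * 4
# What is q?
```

Answer: 600

Derivation:
Trace (tracking q):
q = 4  # -> q = 4
z = q * 15  # -> z = 60
q = z * 10  # -> q = 600
z = q * 4  # -> z = 2400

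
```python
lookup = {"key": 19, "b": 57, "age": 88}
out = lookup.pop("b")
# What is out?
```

Answer: 57

Derivation:
Trace (tracking out):
lookup = {'key': 19, 'b': 57, 'age': 88}  # -> lookup = {'key': 19, 'b': 57, 'age': 88}
out = lookup.pop('b')  # -> out = 57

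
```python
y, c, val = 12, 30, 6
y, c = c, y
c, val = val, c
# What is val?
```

Answer: 12

Derivation:
Trace (tracking val):
y, c, val = (12, 30, 6)  # -> y = 12, c = 30, val = 6
y, c = (c, y)  # -> y = 30, c = 12
c, val = (val, c)  # -> c = 6, val = 12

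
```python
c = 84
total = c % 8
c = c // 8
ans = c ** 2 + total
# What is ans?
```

Answer: 104

Derivation:
Trace (tracking ans):
c = 84  # -> c = 84
total = c % 8  # -> total = 4
c = c // 8  # -> c = 10
ans = c ** 2 + total  # -> ans = 104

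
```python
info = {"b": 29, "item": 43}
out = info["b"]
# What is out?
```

Answer: 29

Derivation:
Trace (tracking out):
info = {'b': 29, 'item': 43}  # -> info = {'b': 29, 'item': 43}
out = info['b']  # -> out = 29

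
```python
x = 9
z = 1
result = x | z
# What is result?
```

Trace (tracking result):
x = 9  # -> x = 9
z = 1  # -> z = 1
result = x | z  # -> result = 9

Answer: 9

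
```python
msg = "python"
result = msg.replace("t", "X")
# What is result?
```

Trace (tracking result):
msg = 'python'  # -> msg = 'python'
result = msg.replace('t', 'X')  # -> result = 'pyXhon'

Answer: 'pyXhon'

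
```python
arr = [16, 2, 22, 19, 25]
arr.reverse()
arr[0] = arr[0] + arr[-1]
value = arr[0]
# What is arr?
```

Answer: [41, 19, 22, 2, 16]

Derivation:
Trace (tracking arr):
arr = [16, 2, 22, 19, 25]  # -> arr = [16, 2, 22, 19, 25]
arr.reverse()  # -> arr = [25, 19, 22, 2, 16]
arr[0] = arr[0] + arr[-1]  # -> arr = [41, 19, 22, 2, 16]
value = arr[0]  # -> value = 41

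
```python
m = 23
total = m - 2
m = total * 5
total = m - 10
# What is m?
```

Answer: 105

Derivation:
Trace (tracking m):
m = 23  # -> m = 23
total = m - 2  # -> total = 21
m = total * 5  # -> m = 105
total = m - 10  # -> total = 95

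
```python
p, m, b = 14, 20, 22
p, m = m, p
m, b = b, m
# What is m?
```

Trace (tracking m):
p, m, b = (14, 20, 22)  # -> p = 14, m = 20, b = 22
p, m = (m, p)  # -> p = 20, m = 14
m, b = (b, m)  # -> m = 22, b = 14

Answer: 22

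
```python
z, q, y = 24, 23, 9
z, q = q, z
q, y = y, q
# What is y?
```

Trace (tracking y):
z, q, y = (24, 23, 9)  # -> z = 24, q = 23, y = 9
z, q = (q, z)  # -> z = 23, q = 24
q, y = (y, q)  # -> q = 9, y = 24

Answer: 24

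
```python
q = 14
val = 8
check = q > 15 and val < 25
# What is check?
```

Answer: False

Derivation:
Trace (tracking check):
q = 14  # -> q = 14
val = 8  # -> val = 8
check = q > 15 and val < 25  # -> check = False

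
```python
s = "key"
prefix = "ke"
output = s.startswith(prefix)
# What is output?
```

Trace (tracking output):
s = 'key'  # -> s = 'key'
prefix = 'ke'  # -> prefix = 'ke'
output = s.startswith(prefix)  # -> output = True

Answer: True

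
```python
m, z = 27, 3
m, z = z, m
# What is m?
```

Trace (tracking m):
m, z = (27, 3)  # -> m = 27, z = 3
m, z = (z, m)  # -> m = 3, z = 27

Answer: 3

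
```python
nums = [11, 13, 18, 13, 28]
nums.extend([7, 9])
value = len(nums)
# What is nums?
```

Answer: [11, 13, 18, 13, 28, 7, 9]

Derivation:
Trace (tracking nums):
nums = [11, 13, 18, 13, 28]  # -> nums = [11, 13, 18, 13, 28]
nums.extend([7, 9])  # -> nums = [11, 13, 18, 13, 28, 7, 9]
value = len(nums)  # -> value = 7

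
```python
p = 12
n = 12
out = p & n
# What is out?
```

Trace (tracking out):
p = 12  # -> p = 12
n = 12  # -> n = 12
out = p & n  # -> out = 12

Answer: 12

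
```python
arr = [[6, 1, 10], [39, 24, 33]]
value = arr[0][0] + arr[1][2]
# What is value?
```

Answer: 39

Derivation:
Trace (tracking value):
arr = [[6, 1, 10], [39, 24, 33]]  # -> arr = [[6, 1, 10], [39, 24, 33]]
value = arr[0][0] + arr[1][2]  # -> value = 39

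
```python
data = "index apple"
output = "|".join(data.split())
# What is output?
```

Trace (tracking output):
data = 'index apple'  # -> data = 'index apple'
output = '|'.join(data.split())  # -> output = 'index|apple'

Answer: 'index|apple'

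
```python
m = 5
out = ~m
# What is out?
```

Answer: -6

Derivation:
Trace (tracking out):
m = 5  # -> m = 5
out = ~m  # -> out = -6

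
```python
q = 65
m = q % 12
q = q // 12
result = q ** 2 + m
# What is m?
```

Answer: 5

Derivation:
Trace (tracking m):
q = 65  # -> q = 65
m = q % 12  # -> m = 5
q = q // 12  # -> q = 5
result = q ** 2 + m  # -> result = 30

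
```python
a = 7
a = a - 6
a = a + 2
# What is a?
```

Trace (tracking a):
a = 7  # -> a = 7
a = a - 6  # -> a = 1
a = a + 2  # -> a = 3

Answer: 3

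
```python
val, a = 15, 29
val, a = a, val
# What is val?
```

Answer: 29

Derivation:
Trace (tracking val):
val, a = (15, 29)  # -> val = 15, a = 29
val, a = (a, val)  # -> val = 29, a = 15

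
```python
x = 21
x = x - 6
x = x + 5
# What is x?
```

Answer: 20

Derivation:
Trace (tracking x):
x = 21  # -> x = 21
x = x - 6  # -> x = 15
x = x + 5  # -> x = 20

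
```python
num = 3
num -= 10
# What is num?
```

Trace (tracking num):
num = 3  # -> num = 3
num -= 10  # -> num = -7

Answer: -7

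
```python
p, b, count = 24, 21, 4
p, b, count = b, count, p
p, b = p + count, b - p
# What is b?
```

Trace (tracking b):
p, b, count = (24, 21, 4)  # -> p = 24, b = 21, count = 4
p, b, count = (b, count, p)  # -> p = 21, b = 4, count = 24
p, b = (p + count, b - p)  # -> p = 45, b = -17

Answer: -17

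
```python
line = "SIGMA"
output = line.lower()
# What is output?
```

Answer: 'sigma'

Derivation:
Trace (tracking output):
line = 'SIGMA'  # -> line = 'SIGMA'
output = line.lower()  # -> output = 'sigma'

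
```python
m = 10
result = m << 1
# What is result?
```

Answer: 20

Derivation:
Trace (tracking result):
m = 10  # -> m = 10
result = m << 1  # -> result = 20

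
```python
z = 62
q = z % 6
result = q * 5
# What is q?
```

Answer: 2

Derivation:
Trace (tracking q):
z = 62  # -> z = 62
q = z % 6  # -> q = 2
result = q * 5  # -> result = 10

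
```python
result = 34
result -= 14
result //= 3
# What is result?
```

Trace (tracking result):
result = 34  # -> result = 34
result -= 14  # -> result = 20
result //= 3  # -> result = 6

Answer: 6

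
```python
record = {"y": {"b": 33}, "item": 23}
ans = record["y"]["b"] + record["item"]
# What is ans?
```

Trace (tracking ans):
record = {'y': {'b': 33}, 'item': 23}  # -> record = {'y': {'b': 33}, 'item': 23}
ans = record['y']['b'] + record['item']  # -> ans = 56

Answer: 56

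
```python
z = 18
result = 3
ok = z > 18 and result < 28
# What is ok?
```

Trace (tracking ok):
z = 18  # -> z = 18
result = 3  # -> result = 3
ok = z > 18 and result < 28  # -> ok = False

Answer: False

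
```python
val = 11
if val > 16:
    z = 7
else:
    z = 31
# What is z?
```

Answer: 31

Derivation:
Trace (tracking z):
val = 11  # -> val = 11
if val > 16:  # condition is False
else:
    z = 31  # -> z = 31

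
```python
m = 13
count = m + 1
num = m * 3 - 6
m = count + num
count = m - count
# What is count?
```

Trace (tracking count):
m = 13  # -> m = 13
count = m + 1  # -> count = 14
num = m * 3 - 6  # -> num = 33
m = count + num  # -> m = 47
count = m - count  # -> count = 33

Answer: 33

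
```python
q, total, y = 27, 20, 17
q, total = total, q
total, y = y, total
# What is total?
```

Trace (tracking total):
q, total, y = (27, 20, 17)  # -> q = 27, total = 20, y = 17
q, total = (total, q)  # -> q = 20, total = 27
total, y = (y, total)  # -> total = 17, y = 27

Answer: 17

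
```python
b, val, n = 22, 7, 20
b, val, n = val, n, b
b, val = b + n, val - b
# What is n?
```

Answer: 22

Derivation:
Trace (tracking n):
b, val, n = (22, 7, 20)  # -> b = 22, val = 7, n = 20
b, val, n = (val, n, b)  # -> b = 7, val = 20, n = 22
b, val = (b + n, val - b)  # -> b = 29, val = 13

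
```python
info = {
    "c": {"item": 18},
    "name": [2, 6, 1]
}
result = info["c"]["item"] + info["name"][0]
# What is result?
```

Trace (tracking result):
info = {'c': {'item': 18}, 'name': [2, 6, 1]}  # -> info = {'c': {'item': 18}, 'name': [2, 6, 1]}
result = info['c']['item'] + info['name'][0]  # -> result = 20

Answer: 20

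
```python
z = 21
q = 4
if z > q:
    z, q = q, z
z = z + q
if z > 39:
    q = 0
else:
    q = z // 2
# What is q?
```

Answer: 12

Derivation:
Trace (tracking q):
z = 21  # -> z = 21
q = 4  # -> q = 4
if z > q:  # condition is True
    z, q = (q, z)  # -> z = 4, q = 21
z = z + q  # -> z = 25
if z > 39:  # condition is False
else:
    q = z // 2  # -> q = 12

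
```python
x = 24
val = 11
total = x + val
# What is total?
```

Trace (tracking total):
x = 24  # -> x = 24
val = 11  # -> val = 11
total = x + val  # -> total = 35

Answer: 35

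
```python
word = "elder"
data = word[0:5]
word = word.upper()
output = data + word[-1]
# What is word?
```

Trace (tracking word):
word = 'elder'  # -> word = 'elder'
data = word[0:5]  # -> data = 'elder'
word = word.upper()  # -> word = 'ELDER'
output = data + word[-1]  # -> output = 'elderR'

Answer: 'ELDER'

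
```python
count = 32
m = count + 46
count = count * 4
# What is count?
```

Trace (tracking count):
count = 32  # -> count = 32
m = count + 46  # -> m = 78
count = count * 4  # -> count = 128

Answer: 128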